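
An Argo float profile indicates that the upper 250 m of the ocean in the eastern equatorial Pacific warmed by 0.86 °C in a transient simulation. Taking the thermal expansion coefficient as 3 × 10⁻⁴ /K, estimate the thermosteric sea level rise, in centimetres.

Δh = αΔT·H = 3×10⁻⁴ × 0.86 × 250 = 0.06450 m

Δh ≈ 6.5 cm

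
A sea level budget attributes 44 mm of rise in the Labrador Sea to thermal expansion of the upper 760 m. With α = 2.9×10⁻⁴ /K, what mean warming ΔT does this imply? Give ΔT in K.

ΔT = Δh/(αH) = 0.044 / (2.9×10⁻⁴ × 760) ≈ 0.1996 K

0.200 K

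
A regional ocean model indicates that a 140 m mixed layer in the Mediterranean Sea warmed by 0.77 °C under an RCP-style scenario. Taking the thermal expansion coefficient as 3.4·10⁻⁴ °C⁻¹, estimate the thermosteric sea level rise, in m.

Δh = 0.037 m

Δh = αΔT·H = 3.4×10⁻⁴ × 0.77 × 140 = 0.036652 m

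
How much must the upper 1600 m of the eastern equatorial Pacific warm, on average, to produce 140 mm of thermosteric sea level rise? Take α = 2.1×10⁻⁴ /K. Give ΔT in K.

ΔT = Δh/(αH) = 0.14 / (2.1×10⁻⁴ × 1600) ≈ 0.4167 K

0.417 K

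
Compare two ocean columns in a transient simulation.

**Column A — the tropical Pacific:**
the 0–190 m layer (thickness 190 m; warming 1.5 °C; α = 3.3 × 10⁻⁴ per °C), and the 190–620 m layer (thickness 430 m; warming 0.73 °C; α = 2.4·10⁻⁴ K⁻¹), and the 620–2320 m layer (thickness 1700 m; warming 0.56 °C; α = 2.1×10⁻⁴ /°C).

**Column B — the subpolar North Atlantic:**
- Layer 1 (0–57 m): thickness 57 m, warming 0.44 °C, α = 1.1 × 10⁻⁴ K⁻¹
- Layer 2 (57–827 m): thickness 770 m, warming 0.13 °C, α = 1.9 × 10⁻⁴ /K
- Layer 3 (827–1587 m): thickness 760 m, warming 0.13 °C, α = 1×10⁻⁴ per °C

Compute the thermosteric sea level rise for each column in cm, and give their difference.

A Layer 1: 1.5 × 190 × 3.3×10⁻⁴ = 0.09405 m
A 2.4×10⁻⁴ × 0.73 × 430 = 0.075336 m
A Layer 3: 0.56 × 2.1×10⁻⁴ × 1700 = 0.19992 m
A total: 0.369306 m
B Layer 1: 0.44 × 1.1×10⁻⁴ × 57 = 0.0027588 m
B 57–827 m: 0.13 × 770 × 1.9×10⁻⁴ = 0.019019 m
B Layer 3: 1×10⁻⁴ × 0.13 × 760 = 0.00988 m
B total: 0.0316578 m
Difference: 0.369306 − 0.0316578 = 0.3376482 m

Δh_A ≈ 37 cm, Δh_B ≈ 3.2 cm; difference ≈ 34 cm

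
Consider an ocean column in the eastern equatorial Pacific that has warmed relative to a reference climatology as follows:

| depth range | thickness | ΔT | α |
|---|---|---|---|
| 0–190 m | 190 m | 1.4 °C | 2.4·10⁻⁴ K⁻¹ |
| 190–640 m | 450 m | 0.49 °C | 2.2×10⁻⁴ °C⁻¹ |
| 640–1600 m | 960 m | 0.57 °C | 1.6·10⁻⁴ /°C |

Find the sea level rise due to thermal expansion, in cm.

Layer 1: 190 × 2.4×10⁻⁴ × 1.4 = 0.06384 m
190–640 m: 450 × 0.49 × 2.2×10⁻⁴ = 0.04851 m
1.6×10⁻⁴ × 0.57 × 960 = 0.087552 m
Δh = 0.06384 + 0.04851 + 0.087552 = 0.199902 m ≈ 20.0 cm

20.0 cm of thermosteric rise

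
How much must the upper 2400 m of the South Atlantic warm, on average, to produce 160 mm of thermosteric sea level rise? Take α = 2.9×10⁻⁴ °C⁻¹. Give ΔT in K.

0.230 K

ΔT = Δh/(αH) = 0.16 / (2.9×10⁻⁴ × 2400) ≈ 0.2299 K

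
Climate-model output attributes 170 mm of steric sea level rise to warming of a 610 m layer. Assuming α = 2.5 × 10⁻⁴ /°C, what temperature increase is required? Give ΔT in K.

ΔT ≈ 1.1 K

ΔT = Δh/(αH) = 0.17 / (2.5×10⁻⁴ × 610) ≈ 1.115 K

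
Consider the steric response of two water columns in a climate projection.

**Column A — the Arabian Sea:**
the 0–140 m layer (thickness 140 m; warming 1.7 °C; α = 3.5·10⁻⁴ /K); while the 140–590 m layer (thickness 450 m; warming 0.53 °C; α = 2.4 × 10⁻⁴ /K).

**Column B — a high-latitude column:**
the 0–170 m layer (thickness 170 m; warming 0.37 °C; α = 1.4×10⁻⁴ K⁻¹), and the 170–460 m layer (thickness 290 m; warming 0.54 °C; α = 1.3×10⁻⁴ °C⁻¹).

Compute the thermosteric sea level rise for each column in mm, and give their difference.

A: 141 mm; B: 29.2 mm; difference 111 mm

A 0–140 m: 140 × 1.7 × 3.5×10⁻⁴ = 0.08330 m
A 140–590 m: 0.53 × 2.4×10⁻⁴ × 450 = 0.05724 m
A total: 0.14054 m
B Layer 1: 0.37 × 1.4×10⁻⁴ × 170 = 0.008806 m
B Layer 2: 1.3×10⁻⁴ × 290 × 0.54 = 0.020358 m
B total: 0.029164 m
Difference: 0.14054 − 0.029164 = 0.111376 m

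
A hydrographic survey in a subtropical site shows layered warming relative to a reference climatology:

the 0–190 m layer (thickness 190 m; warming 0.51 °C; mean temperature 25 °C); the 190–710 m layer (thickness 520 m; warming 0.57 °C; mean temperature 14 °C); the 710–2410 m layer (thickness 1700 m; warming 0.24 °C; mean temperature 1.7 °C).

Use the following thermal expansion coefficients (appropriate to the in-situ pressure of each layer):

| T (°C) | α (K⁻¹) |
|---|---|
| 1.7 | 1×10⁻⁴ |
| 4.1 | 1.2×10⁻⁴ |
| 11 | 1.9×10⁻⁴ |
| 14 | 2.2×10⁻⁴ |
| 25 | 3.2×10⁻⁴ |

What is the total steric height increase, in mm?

Layer 1 at 25 °C → α = 3.2×10⁻⁴ K⁻¹
Layer 2 at 14 °C → α = 2.2×10⁻⁴ K⁻¹
Layer 3 at 1.7 °C → α = 1×10⁻⁴ K⁻¹
0–190 m: 190 × 3.2×10⁻⁴ × 0.51 = 0.031008 m
190–710 m: 0.57 × 2.2×10⁻⁴ × 520 = 0.065208 m
710–2410 m: 1×10⁻⁴ × 1700 × 0.24 = 0.04080 m
Δh = 0.031008 + 0.065208 + 0.04080 = 0.137016 m

Δh ≈ 137 mm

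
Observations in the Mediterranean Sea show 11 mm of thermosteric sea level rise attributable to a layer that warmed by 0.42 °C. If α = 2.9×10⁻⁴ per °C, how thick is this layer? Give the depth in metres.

H = Δh/(αΔT) = 0.011 / (2.9×10⁻⁴ × 0.42) ≈ 90.31 m

90 m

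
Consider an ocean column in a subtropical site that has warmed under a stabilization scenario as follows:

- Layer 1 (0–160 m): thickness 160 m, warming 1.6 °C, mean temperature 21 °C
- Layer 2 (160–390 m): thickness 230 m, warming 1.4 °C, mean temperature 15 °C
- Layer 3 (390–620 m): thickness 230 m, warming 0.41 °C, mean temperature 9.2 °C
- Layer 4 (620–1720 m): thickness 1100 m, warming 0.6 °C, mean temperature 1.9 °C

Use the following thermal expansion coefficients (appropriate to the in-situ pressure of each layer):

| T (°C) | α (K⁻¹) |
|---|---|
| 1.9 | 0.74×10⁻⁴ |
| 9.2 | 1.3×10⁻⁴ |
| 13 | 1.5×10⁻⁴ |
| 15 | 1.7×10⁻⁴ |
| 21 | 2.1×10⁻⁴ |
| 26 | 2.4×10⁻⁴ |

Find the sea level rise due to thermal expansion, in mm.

Layer 1 at 21 °C → α = 2.1×10⁻⁴ K⁻¹
Layer 2 at 15 °C → α = 1.7×10⁻⁴ K⁻¹
Layer 3 at 9.2 °C → α = 1.3×10⁻⁴ K⁻¹
Layer 4 at 1.9 °C → α = 0.74×10⁻⁴ K⁻¹
0–160 m: 1.6 × 160 × 2.1×10⁻⁴ = 0.05376 m
160–390 m: 230 × 1.4 × 1.7×10⁻⁴ = 0.05474 m
Layer 3: 1.3×10⁻⁴ × 0.41 × 230 = 0.012259 m
0.74×10⁻⁴ × 1100 × 0.6 = 0.04884 m
Δh = 0.05376 + 0.05474 + 0.012259 + 0.04884 = 0.169599 m

about 170 mm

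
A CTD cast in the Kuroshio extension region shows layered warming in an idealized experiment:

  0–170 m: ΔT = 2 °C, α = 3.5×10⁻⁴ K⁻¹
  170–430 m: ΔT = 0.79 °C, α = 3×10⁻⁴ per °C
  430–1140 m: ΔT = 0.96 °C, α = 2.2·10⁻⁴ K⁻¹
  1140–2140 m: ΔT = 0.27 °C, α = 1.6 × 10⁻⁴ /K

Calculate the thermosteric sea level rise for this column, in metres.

0–170 m: 3.5×10⁻⁴ × 2 × 170 = 0.11900 m
Layer 2: 3×10⁻⁴ × 260 × 0.79 = 0.06162 m
430–1140 m: 0.96 × 710 × 2.2×10⁻⁴ = 0.149952 m
1.6×10⁻⁴ × 0.27 × 1000 = 0.04320 m
Δh = 0.11900 + 0.06162 + 0.149952 + 0.04320 = 0.373772 m

0.37 m of thermosteric rise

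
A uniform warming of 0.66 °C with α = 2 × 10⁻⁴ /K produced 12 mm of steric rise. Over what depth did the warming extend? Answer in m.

H ≈ 90.9 m

H = Δh/(αΔT) = 0.012 / (2×10⁻⁴ × 0.66) ≈ 90.91 m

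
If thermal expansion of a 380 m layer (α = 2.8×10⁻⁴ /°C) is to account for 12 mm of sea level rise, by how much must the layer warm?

0.113 K

ΔT = Δh/(αH) = 0.012 / (2.8×10⁻⁴ × 380) ≈ 0.1128 K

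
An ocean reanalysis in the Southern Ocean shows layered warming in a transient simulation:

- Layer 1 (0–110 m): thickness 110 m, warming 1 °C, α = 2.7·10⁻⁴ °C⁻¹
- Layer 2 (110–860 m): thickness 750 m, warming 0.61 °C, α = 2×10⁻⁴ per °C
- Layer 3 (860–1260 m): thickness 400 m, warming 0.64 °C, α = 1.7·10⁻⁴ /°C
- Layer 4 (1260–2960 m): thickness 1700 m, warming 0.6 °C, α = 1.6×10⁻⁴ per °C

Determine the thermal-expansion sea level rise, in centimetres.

0–110 m: 2.7×10⁻⁴ × 1 × 110 = 0.02970 m
110–860 m: 0.61 × 2×10⁻⁴ × 750 = 0.09150 m
1.7×10⁻⁴ × 400 × 0.64 = 0.04352 m
Layer 4: 0.6 × 1700 × 1.6×10⁻⁴ = 0.16320 m
Δh = 0.02970 + 0.09150 + 0.04352 + 0.16320 = 0.32792 m ≈ 32.8 cm

about 32.8 cm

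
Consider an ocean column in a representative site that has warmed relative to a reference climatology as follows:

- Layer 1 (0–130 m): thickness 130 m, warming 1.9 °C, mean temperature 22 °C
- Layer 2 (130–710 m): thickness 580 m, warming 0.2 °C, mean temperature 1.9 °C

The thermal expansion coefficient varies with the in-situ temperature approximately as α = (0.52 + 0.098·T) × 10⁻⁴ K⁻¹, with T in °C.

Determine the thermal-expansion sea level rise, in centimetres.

Δh = 7.43 cm

Layer 1: α = (0.52 + 0.098×22)×10⁻⁴ = 2.676×10⁻⁴ K⁻¹
Layer 2: α = (0.52 + 0.098×1.9)×10⁻⁴ = 0.7062×10⁻⁴ K⁻¹
0–130 m: 1.9 × 2.676×10⁻⁴ × 130 = 0.0660972 m
130–710 m: 0.2 × 580 × 0.7062×10⁻⁴ = 0.00819192 m
Δh = 0.0660972 + 0.00819192 = 0.07428912 m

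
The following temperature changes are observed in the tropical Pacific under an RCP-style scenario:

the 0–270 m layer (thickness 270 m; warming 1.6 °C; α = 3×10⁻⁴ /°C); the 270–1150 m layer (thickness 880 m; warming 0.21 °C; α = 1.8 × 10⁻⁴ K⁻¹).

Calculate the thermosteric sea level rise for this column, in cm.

Δh = 16 cm

0–270 m: 270 × 1.6 × 3×10⁻⁴ = 0.12960 m
1.8×10⁻⁴ × 880 × 0.21 = 0.033264 m
Δh = 0.12960 + 0.033264 = 0.162864 m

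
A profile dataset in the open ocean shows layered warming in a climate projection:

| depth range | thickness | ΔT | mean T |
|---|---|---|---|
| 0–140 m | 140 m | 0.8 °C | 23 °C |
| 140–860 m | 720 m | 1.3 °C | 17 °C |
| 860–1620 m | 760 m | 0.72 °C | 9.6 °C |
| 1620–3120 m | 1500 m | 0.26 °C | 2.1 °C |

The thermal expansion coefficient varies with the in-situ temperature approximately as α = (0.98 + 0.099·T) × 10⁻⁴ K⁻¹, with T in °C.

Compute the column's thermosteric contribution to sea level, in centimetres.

Layer 1: α = (0.98 + 0.099×23)×10⁻⁴ = 3.257×10⁻⁴ K⁻¹
Layer 2: α = (0.98 + 0.099×17)×10⁻⁴ = 2.663×10⁻⁴ K⁻¹
Layer 3: α = (0.98 + 0.099×9.6)×10⁻⁴ = 1.9304×10⁻⁴ K⁻¹
Layer 4: α = (0.98 + 0.099×2.1)×10⁻⁴ = 1.1879×10⁻⁴ K⁻¹
Layer 1: 140 × 3.257×10⁻⁴ × 0.8 = 0.0364784 m
140–860 m: 720 × 1.3 × 2.663×10⁻⁴ = 0.2492568 m
Layer 3: 1.9304×10⁻⁴ × 760 × 0.72 = 0.105631488 m
Layer 4: 0.26 × 1.1879×10⁻⁴ × 1500 = 0.0463281 m
Δh = 0.0364784 + 0.2492568 + 0.105631488 + 0.0463281 = 0.437694788 m

44 cm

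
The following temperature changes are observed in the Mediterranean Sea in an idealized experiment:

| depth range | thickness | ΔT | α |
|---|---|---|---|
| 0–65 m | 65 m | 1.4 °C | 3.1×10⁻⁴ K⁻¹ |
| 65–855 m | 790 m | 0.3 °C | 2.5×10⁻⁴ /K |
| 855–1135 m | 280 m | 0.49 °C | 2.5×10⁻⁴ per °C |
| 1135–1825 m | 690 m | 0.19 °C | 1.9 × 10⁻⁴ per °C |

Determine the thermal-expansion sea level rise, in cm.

14.7 cm of thermosteric rise

0–65 m: 3.1×10⁻⁴ × 1.4 × 65 = 0.02821 m
Layer 2: 790 × 2.5×10⁻⁴ × 0.3 = 0.05925 m
855–1135 m: 0.49 × 280 × 2.5×10⁻⁴ = 0.03430 m
Layer 4: 0.19 × 1.9×10⁻⁴ × 690 = 0.024909 m
Δh = 0.02821 + 0.05925 + 0.03430 + 0.024909 = 0.146669 m ≈ 14.7 cm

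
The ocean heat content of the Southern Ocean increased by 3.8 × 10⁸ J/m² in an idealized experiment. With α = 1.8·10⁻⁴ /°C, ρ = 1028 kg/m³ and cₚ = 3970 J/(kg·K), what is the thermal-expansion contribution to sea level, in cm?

about 1.68 cm

Δh = αQ/(ρcₚ) = 1.8×10⁻⁴ × 3.8×10⁸ / (1028 × 3970) ≈ 0.01676 m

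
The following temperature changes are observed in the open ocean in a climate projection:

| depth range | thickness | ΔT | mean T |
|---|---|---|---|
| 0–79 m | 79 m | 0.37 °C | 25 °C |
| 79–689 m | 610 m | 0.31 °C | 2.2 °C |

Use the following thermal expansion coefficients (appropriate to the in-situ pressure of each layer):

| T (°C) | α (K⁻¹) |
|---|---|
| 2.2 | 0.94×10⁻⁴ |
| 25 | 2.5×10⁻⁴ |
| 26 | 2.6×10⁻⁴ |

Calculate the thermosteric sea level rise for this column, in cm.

Δh ≈ 2.51 cm

Layer 1 at 25 °C → α = 2.5×10⁻⁴ K⁻¹
Layer 2 at 2.2 °C → α = 0.94×10⁻⁴ K⁻¹
Layer 1: 0.37 × 79 × 2.5×10⁻⁴ = 0.0073075 m
610 × 0.31 × 0.94×10⁻⁴ = 0.0177754 m
Δh = 0.0073075 + 0.0177754 = 0.0250829 m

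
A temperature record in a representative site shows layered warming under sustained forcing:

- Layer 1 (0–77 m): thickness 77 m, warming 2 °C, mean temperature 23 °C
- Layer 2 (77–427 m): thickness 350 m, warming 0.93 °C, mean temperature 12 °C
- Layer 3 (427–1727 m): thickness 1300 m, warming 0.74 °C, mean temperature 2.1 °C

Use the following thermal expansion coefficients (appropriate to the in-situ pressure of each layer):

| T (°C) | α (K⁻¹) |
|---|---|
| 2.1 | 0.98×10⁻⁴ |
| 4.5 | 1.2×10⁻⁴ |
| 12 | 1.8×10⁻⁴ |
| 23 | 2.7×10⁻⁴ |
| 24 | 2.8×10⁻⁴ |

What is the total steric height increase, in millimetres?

Layer 1 at 23 °C → α = 2.7×10⁻⁴ K⁻¹
Layer 2 at 12 °C → α = 1.8×10⁻⁴ K⁻¹
Layer 3 at 2.1 °C → α = 0.98×10⁻⁴ K⁻¹
0–77 m: 77 × 2.7×10⁻⁴ × 2 = 0.04158 m
77–427 m: 0.93 × 1.8×10⁻⁴ × 350 = 0.05859 m
427–1727 m: 0.74 × 1300 × 0.98×10⁻⁴ = 0.094276 m
Δh = 0.04158 + 0.05859 + 0.094276 = 0.194446 m ≈ 194 mm

Δh = 194 mm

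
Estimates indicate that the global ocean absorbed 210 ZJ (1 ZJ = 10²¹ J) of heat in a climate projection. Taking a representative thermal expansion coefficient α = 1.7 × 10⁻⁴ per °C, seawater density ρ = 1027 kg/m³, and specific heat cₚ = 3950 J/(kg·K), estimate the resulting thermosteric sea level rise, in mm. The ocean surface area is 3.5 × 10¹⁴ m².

25.1 mm of thermosteric rise

Per unit area: Q = 210×10²¹ / (3.5×10¹⁴) = 6×10⁸ J/m²
Δh = αQ/(ρcₚ) = 1.7×10⁻⁴ × 6×10⁸ / (1027 × 3950) ≈ 0.025144 m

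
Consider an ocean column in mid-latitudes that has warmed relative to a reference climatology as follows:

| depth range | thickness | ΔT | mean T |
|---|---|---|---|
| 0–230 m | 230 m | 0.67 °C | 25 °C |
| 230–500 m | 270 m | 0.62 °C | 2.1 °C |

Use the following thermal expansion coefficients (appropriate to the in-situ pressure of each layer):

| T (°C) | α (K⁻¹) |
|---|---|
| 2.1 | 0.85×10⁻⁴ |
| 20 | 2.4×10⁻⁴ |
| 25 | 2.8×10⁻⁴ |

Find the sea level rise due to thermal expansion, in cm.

Layer 1 at 25 °C → α = 2.8×10⁻⁴ K⁻¹
Layer 2 at 2.1 °C → α = 0.85×10⁻⁴ K⁻¹
Layer 1: 2.8×10⁻⁴ × 230 × 0.67 = 0.043148 m
0.62 × 0.85×10⁻⁴ × 270 = 0.014229 m
Δh = 0.043148 + 0.014229 = 0.057377 m

Δh ≈ 5.74 cm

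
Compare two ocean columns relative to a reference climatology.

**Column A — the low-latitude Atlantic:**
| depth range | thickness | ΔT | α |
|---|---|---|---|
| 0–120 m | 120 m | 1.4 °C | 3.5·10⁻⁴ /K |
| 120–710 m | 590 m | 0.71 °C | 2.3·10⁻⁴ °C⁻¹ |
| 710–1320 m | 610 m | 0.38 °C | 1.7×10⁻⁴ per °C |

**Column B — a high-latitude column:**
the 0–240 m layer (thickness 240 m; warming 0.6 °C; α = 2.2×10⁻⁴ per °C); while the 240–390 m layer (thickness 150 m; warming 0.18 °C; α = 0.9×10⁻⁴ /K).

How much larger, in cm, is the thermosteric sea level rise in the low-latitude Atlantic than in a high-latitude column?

A 0–120 m: 120 × 1.4 × 3.5×10⁻⁴ = 0.05880 m
A 120–710 m: 0.71 × 590 × 2.3×10⁻⁴ = 0.096347 m
A 710–1320 m: 0.38 × 610 × 1.7×10⁻⁴ = 0.039406 m
A total: 0.194553 m
B 0.6 × 2.2×10⁻⁴ × 240 = 0.03168 m
B 150 × 0.18 × 0.9×10⁻⁴ = 0.00243 m
B total: 0.03411 m
Difference: 0.194553 − 0.03411 = 0.160443 m

Δh_A − Δh_B ≈ 16.0 cm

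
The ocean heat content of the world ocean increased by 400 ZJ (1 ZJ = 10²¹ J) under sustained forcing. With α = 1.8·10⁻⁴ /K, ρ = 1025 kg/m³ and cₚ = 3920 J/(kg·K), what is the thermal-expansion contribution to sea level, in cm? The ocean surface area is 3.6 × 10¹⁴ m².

Per unit area: Q = 400×10²¹ / (3.6×10¹⁴) ≈ 1.111×10⁹ J/m²
Δh = αQ/(ρcₚ) = 1.8×10⁻⁴ × 1.111×10⁹ / (1025 × 3920) ≈ 0.049771 m

4.98 cm of thermosteric rise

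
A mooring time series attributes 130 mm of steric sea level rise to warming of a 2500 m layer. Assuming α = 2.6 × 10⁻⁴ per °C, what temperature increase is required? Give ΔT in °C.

ΔT ≈ 0.200 °C

ΔT = Δh/(αH) = 0.13 / (2.6×10⁻⁴ × 2500) = 0.2000 °C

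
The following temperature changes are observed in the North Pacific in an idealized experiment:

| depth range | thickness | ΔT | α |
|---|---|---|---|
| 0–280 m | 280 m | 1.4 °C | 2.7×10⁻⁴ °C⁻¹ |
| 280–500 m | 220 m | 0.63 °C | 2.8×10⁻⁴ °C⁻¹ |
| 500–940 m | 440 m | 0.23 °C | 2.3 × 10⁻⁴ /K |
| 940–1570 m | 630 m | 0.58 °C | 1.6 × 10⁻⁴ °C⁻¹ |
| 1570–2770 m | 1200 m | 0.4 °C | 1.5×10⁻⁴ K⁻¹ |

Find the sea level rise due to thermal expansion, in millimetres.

298 mm of thermosteric rise

Layer 1: 2.7×10⁻⁴ × 280 × 1.4 = 0.10584 m
2.8×10⁻⁴ × 0.63 × 220 = 0.038808 m
Layer 3: 2.3×10⁻⁴ × 0.23 × 440 = 0.023276 m
940–1570 m: 1.6×10⁻⁴ × 0.58 × 630 = 0.058464 m
1200 × 0.4 × 1.5×10⁻⁴ = 0.07200 m
Δh = 0.10584 + 0.038808 + 0.023276 + 0.058464 + 0.07200 = 0.298388 m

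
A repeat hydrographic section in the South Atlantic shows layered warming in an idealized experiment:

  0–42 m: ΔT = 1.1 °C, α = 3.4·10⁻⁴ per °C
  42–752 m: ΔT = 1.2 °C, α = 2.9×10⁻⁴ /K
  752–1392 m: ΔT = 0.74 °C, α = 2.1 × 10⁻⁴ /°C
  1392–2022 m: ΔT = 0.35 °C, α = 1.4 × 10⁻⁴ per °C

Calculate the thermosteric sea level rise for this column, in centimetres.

39.3 cm of thermosteric rise

0–42 m: 42 × 3.4×10⁻⁴ × 1.1 = 0.015708 m
710 × 2.9×10⁻⁴ × 1.2 = 0.24708 m
Layer 3: 0.74 × 2.1×10⁻⁴ × 640 = 0.099456 m
1392–2022 m: 1.4×10⁻⁴ × 0.35 × 630 = 0.03087 m
Δh = 0.015708 + 0.24708 + 0.099456 + 0.03087 = 0.393114 m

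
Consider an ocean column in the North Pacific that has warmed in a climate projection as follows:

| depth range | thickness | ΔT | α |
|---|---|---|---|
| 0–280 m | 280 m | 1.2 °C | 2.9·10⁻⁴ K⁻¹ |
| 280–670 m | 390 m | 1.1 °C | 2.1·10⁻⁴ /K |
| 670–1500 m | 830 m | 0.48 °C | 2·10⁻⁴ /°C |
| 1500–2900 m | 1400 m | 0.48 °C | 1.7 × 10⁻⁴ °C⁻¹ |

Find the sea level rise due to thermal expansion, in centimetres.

Δh ≈ 38 cm

2.9×10⁻⁴ × 1.2 × 280 = 0.09744 m
Layer 2: 390 × 1.1 × 2.1×10⁻⁴ = 0.09009 m
670–1500 m: 830 × 0.48 × 2×10⁻⁴ = 0.07968 m
Layer 4: 0.48 × 1400 × 1.7×10⁻⁴ = 0.11424 m
Δh = 0.09744 + 0.09009 + 0.07968 + 0.11424 = 0.38145 m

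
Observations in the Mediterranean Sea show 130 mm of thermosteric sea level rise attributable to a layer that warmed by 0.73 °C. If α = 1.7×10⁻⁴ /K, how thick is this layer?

H ≈ 1000 m

H = Δh/(αΔT) = 0.13 / (1.7×10⁻⁴ × 0.73) ≈ 1048 m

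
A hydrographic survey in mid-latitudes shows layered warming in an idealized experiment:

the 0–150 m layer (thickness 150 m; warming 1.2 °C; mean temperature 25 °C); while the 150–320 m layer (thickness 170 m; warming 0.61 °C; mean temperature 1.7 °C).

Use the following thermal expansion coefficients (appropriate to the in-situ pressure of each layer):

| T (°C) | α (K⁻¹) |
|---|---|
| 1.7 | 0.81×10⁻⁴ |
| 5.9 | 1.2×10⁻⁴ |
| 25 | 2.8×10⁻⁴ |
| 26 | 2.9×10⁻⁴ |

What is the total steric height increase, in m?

Layer 1 at 25 °C → α = 2.8×10⁻⁴ K⁻¹
Layer 2 at 1.7 °C → α = 0.81×10⁻⁴ K⁻¹
0–150 m: 150 × 2.8×10⁻⁴ × 1.2 = 0.05040 m
Layer 2: 0.81×10⁻⁴ × 170 × 0.61 = 0.0083997 m
Δh = 0.05040 + 0.0083997 = 0.0587997 m

0.0588 m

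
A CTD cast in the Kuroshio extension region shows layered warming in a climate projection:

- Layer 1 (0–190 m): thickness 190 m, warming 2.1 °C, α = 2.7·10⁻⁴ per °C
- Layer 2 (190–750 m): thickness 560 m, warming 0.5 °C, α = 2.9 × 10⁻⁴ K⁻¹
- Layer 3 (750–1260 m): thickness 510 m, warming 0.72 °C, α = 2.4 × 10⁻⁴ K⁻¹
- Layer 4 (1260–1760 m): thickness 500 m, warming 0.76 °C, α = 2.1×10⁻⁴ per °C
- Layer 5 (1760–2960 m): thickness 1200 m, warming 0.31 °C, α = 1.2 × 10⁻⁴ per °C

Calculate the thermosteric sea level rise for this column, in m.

190 × 2.1 × 2.7×10⁻⁴ = 0.10773 m
190–750 m: 0.5 × 2.9×10⁻⁴ × 560 = 0.08120 m
Layer 3: 510 × 0.72 × 2.4×10⁻⁴ = 0.088128 m
1260–1760 m: 0.76 × 2.1×10⁻⁴ × 500 = 0.07980 m
Layer 5: 1200 × 1.2×10⁻⁴ × 0.31 = 0.04464 m
Δh = 0.10773 + 0.08120 + 0.088128 + 0.07980 + 0.04464 = 0.401498 m

Δh ≈ 0.40 m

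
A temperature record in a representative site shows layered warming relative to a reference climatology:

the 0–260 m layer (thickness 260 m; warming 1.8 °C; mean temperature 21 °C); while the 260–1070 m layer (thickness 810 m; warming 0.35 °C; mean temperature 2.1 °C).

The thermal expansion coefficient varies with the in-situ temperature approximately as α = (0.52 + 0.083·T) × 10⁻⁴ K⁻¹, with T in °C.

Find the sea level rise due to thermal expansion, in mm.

Layer 1: α = (0.52 + 0.083×21)×10⁻⁴ = 2.263×10⁻⁴ K⁻¹
Layer 2: α = (0.52 + 0.083×2.1)×10⁻⁴ = 0.6943×10⁻⁴ K⁻¹
Layer 1: 260 × 1.8 × 2.263×10⁻⁴ = 0.1059084 m
Layer 2: 810 × 0.35 × 0.6943×10⁻⁴ = 0.019683405 m
Δh = 0.1059084 + 0.019683405 = 0.125591805 m ≈ 126 mm

Δh ≈ 126 mm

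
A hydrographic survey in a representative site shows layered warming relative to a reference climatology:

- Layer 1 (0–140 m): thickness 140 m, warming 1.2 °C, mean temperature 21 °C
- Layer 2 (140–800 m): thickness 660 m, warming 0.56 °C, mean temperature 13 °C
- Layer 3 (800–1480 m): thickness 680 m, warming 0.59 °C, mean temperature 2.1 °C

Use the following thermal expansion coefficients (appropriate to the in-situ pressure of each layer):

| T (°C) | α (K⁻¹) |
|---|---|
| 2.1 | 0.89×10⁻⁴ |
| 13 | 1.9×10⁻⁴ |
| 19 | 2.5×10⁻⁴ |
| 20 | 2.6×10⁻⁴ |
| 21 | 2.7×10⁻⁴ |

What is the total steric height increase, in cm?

Δh = 15.1 cm

Layer 1 at 21 °C → α = 2.7×10⁻⁴ K⁻¹
Layer 2 at 13 °C → α = 1.9×10⁻⁴ K⁻¹
Layer 3 at 2.1 °C → α = 0.89×10⁻⁴ K⁻¹
1.2 × 2.7×10⁻⁴ × 140 = 0.04536 m
Layer 2: 0.56 × 1.9×10⁻⁴ × 660 = 0.070224 m
800–1480 m: 0.59 × 0.89×10⁻⁴ × 680 = 0.0357068 m
Δh = 0.04536 + 0.070224 + 0.0357068 = 0.1512908 m ≈ 15.1 cm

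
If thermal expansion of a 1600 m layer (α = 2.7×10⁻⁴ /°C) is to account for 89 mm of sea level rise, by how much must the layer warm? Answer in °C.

ΔT ≈ 0.206 °C

ΔT = Δh/(αH) = 0.089 / (2.7×10⁻⁴ × 1600) ≈ 0.2060 °C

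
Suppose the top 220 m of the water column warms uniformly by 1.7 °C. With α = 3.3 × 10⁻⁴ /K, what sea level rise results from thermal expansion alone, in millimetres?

Δh = αΔT·H = 3.3×10⁻⁴ × 1.7 × 220 = 0.12342 m

Δh = 123 mm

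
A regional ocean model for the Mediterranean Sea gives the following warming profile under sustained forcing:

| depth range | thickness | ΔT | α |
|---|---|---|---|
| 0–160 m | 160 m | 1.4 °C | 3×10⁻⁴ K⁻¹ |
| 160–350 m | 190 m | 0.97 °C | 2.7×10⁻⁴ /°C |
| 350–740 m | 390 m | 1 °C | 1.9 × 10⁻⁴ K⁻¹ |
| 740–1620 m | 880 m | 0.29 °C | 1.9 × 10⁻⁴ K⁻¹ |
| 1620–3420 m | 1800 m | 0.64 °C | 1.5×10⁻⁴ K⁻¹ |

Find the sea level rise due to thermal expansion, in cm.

41 cm

0–160 m: 1.4 × 160 × 3×10⁻⁴ = 0.06720 m
Layer 2: 2.7×10⁻⁴ × 190 × 0.97 = 0.049761 m
350–740 m: 1 × 1.9×10⁻⁴ × 390 = 0.07410 m
0.29 × 880 × 1.9×10⁻⁴ = 0.048488 m
Layer 5: 1.5×10⁻⁴ × 0.64 × 1800 = 0.17280 m
Δh = 0.06720 + 0.049761 + 0.07410 + 0.048488 + 0.17280 = 0.412349 m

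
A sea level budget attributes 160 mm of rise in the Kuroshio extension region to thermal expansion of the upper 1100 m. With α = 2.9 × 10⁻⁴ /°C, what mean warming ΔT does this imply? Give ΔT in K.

ΔT = Δh/(αH) = 0.16 / (2.9×10⁻⁴ × 1100) ≈ 0.5016 K

about 0.502 K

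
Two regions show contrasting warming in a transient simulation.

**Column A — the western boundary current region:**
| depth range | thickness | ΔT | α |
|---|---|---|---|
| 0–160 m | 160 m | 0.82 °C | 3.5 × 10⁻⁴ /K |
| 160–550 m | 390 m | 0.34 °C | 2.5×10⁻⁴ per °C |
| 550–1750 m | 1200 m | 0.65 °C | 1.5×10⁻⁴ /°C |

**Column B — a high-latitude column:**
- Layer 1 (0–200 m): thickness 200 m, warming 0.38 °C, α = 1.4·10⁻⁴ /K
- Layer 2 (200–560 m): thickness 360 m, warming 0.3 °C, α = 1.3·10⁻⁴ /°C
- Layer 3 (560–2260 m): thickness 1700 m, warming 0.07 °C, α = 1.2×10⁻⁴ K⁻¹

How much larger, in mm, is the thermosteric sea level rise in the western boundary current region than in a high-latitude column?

Δh_A − Δh_B ≈ 157 mm

A 0–160 m: 3.5×10⁻⁴ × 0.82 × 160 = 0.04592 m
A 160–550 m: 390 × 2.5×10⁻⁴ × 0.34 = 0.03315 m
A 1.5×10⁻⁴ × 0.65 × 1200 = 0.11700 m
A total: 0.19607 m
B 0–200 m: 200 × 1.4×10⁻⁴ × 0.38 = 0.01064 m
B Layer 2: 0.3 × 360 × 1.3×10⁻⁴ = 0.01404 m
B 0.07 × 1700 × 1.2×10⁻⁴ = 0.01428 m
B total: 0.03896 m
Difference: 0.19607 − 0.03896 = 0.15711 m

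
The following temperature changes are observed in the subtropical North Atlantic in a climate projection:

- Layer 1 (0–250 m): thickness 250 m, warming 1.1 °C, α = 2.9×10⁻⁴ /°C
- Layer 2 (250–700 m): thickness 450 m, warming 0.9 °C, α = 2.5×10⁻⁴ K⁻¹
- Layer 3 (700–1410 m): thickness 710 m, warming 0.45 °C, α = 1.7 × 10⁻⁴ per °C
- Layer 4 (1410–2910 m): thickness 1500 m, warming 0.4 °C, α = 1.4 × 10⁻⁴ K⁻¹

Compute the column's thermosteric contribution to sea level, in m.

Δh = 0.319 m

1.1 × 2.9×10⁻⁴ × 250 = 0.07975 m
0.9 × 2.5×10⁻⁴ × 450 = 0.10125 m
700–1410 m: 1.7×10⁻⁴ × 0.45 × 710 = 0.054315 m
Layer 4: 1.4×10⁻⁴ × 0.4 × 1500 = 0.08400 m
Δh = 0.07975 + 0.10125 + 0.054315 + 0.08400 = 0.319315 m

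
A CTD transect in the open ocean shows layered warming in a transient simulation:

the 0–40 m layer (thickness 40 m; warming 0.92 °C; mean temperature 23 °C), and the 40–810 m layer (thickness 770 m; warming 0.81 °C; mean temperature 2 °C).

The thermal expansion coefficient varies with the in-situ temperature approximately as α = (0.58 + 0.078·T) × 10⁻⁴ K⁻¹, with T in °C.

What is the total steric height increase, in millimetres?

Layer 1: α = (0.58 + 0.078×23)×10⁻⁴ = 2.374×10⁻⁴ K⁻¹
Layer 2: α = (0.58 + 0.078×2)×10⁻⁴ = 0.736×10⁻⁴ K⁻¹
2.374×10⁻⁴ × 0.92 × 40 = 0.00873632 m
40–810 m: 0.736×10⁻⁴ × 0.81 × 770 = 0.04590432 m
Δh = 0.00873632 + 0.04590432 = 0.05464064 m

Δh = 55 mm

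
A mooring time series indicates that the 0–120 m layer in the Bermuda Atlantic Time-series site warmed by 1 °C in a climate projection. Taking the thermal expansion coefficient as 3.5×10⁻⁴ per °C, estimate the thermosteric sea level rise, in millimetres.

about 42.0 mm

Δh = αΔT·H = 3.5×10⁻⁴ × 1 × 120 = 0.04200 m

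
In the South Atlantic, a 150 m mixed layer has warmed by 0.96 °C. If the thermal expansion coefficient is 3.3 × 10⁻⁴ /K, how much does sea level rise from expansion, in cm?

Δh = αΔT·H = 3.3×10⁻⁴ × 0.96 × 150 = 0.04752 m

about 4.8 cm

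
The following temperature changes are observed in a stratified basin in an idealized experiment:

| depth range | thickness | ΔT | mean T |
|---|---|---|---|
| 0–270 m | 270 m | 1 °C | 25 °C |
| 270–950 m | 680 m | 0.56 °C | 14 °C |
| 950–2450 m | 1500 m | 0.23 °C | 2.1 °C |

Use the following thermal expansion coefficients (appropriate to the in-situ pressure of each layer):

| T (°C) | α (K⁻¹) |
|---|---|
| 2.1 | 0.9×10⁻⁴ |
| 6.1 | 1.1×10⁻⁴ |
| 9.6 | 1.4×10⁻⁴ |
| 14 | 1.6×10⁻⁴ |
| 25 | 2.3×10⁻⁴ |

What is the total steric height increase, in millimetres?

Layer 1 at 25 °C → α = 2.3×10⁻⁴ K⁻¹
Layer 2 at 14 °C → α = 1.6×10⁻⁴ K⁻¹
Layer 3 at 2.1 °C → α = 0.9×10⁻⁴ K⁻¹
0–270 m: 2.3×10⁻⁴ × 270 × 1 = 0.06210 m
Layer 2: 1.6×10⁻⁴ × 680 × 0.56 = 0.060928 m
950–2450 m: 0.9×10⁻⁴ × 1500 × 0.23 = 0.03105 m
Δh = 0.06210 + 0.060928 + 0.03105 = 0.154078 m

Δh = 150 mm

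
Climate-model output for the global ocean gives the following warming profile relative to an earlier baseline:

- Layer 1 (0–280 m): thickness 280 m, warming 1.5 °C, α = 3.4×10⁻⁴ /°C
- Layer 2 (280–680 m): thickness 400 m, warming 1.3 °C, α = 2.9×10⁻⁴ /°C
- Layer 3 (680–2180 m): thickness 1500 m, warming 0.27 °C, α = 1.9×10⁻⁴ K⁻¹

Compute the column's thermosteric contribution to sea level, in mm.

0–280 m: 3.4×10⁻⁴ × 280 × 1.5 = 0.14280 m
280–680 m: 1.3 × 2.9×10⁻⁴ × 400 = 0.15080 m
680–2180 m: 1500 × 0.27 × 1.9×10⁻⁴ = 0.07695 m
Δh = 0.14280 + 0.15080 + 0.07695 = 0.37055 m

Δh = 370 mm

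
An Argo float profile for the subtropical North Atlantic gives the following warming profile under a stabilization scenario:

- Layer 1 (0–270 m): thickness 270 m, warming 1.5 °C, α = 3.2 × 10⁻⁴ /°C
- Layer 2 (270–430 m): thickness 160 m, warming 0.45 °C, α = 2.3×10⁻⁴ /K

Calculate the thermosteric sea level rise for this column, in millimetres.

146 mm of thermosteric rise

3.2×10⁻⁴ × 270 × 1.5 = 0.12960 m
0.45 × 160 × 2.3×10⁻⁴ = 0.01656 m
Δh = 0.12960 + 0.01656 = 0.14616 m ≈ 146 mm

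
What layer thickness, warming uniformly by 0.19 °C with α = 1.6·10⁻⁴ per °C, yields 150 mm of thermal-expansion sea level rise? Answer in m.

H = Δh/(αΔT) = 0.15 / (1.6×10⁻⁴ × 0.19) ≈ 4934 m

4930 m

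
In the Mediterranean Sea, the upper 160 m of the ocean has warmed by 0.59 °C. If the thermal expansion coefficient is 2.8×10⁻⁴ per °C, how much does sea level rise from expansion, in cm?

Δh ≈ 2.64 cm

Δh = αΔT·H = 2.8×10⁻⁴ × 0.59 × 160 = 0.026432 m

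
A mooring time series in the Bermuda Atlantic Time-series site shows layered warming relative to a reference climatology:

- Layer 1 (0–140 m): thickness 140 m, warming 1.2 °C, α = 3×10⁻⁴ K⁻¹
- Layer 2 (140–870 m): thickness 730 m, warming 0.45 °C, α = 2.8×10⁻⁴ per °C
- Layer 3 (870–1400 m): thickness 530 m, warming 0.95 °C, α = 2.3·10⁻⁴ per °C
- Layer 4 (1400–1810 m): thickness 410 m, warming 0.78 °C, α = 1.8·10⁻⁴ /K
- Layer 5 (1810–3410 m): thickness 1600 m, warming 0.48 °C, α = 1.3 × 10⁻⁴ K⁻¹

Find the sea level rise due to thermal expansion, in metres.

Layer 1: 1.2 × 140 × 3×10⁻⁴ = 0.05040 m
Layer 2: 0.45 × 2.8×10⁻⁴ × 730 = 0.09198 m
870–1400 m: 2.3×10⁻⁴ × 530 × 0.95 = 0.115805 m
1400–1810 m: 410 × 0.78 × 1.8×10⁻⁴ = 0.057564 m
Layer 5: 1.3×10⁻⁴ × 0.48 × 1600 = 0.09984 m
Δh = 0.05040 + 0.09198 + 0.115805 + 0.057564 + 0.09984 = 0.415589 m ≈ 0.42 m

about 0.42 m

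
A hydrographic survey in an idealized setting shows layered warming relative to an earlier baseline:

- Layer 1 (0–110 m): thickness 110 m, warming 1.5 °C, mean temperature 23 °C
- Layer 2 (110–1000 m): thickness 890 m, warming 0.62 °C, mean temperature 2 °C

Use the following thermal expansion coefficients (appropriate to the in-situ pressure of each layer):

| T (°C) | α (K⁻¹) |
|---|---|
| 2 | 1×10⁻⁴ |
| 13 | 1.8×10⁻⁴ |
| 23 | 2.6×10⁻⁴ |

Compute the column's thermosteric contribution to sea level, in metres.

Layer 1 at 23 °C → α = 2.6×10⁻⁴ K⁻¹
Layer 2 at 2 °C → α = 1×10⁻⁴ K⁻¹
0–110 m: 2.6×10⁻⁴ × 1.5 × 110 = 0.04290 m
Layer 2: 0.62 × 1×10⁻⁴ × 890 = 0.05518 m
Δh = 0.04290 + 0.05518 = 0.09808 m

about 0.0981 m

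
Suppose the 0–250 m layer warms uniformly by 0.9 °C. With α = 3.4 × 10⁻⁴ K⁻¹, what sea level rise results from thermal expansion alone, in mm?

Δh = αΔT·H = 3.4×10⁻⁴ × 0.9 × 250 = 0.07650 m

76.5 mm of thermosteric rise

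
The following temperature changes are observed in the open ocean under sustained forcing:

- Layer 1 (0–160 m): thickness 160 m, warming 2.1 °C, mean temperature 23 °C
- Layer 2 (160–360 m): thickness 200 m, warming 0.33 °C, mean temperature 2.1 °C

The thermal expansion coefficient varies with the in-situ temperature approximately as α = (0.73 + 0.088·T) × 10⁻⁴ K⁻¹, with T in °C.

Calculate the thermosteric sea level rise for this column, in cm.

Layer 1: α = (0.73 + 0.088×23)×10⁻⁴ = 2.754×10⁻⁴ K⁻¹
Layer 2: α = (0.73 + 0.088×2.1)×10⁻⁴ = 0.9148×10⁻⁴ K⁻¹
0–160 m: 2.1 × 160 × 2.754×10⁻⁴ = 0.0925344 m
Layer 2: 0.9148×10⁻⁴ × 200 × 0.33 = 0.00603768 m
Δh = 0.0925344 + 0.00603768 = 0.09857208 m ≈ 9.9 cm

Δh = 9.9 cm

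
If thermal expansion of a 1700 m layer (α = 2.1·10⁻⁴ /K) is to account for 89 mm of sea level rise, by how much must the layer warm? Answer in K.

about 0.249 K

ΔT = Δh/(αH) = 0.089 / (2.1×10⁻⁴ × 1700) ≈ 0.2493 K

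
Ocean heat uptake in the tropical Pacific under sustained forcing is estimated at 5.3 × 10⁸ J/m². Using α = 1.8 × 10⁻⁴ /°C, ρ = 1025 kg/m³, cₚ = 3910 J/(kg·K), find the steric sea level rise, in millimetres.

23.8 mm of thermosteric rise

Δh = αQ/(ρcₚ) = 1.8×10⁻⁴ × 5.3×10⁸ / (1025 × 3910) ≈ 0.023804 m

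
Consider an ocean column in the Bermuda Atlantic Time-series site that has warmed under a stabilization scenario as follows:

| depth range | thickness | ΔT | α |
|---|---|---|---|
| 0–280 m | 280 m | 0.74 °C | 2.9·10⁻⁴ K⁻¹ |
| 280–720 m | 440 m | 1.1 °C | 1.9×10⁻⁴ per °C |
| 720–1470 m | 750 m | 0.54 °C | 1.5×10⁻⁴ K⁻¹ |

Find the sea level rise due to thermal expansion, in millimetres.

280 × 2.9×10⁻⁴ × 0.74 = 0.060088 m
280–720 m: 1.9×10⁻⁴ × 1.1 × 440 = 0.09196 m
0.54 × 1.5×10⁻⁴ × 750 = 0.06075 m
Δh = 0.060088 + 0.09196 + 0.06075 = 0.212798 m ≈ 213 mm

Δh ≈ 213 mm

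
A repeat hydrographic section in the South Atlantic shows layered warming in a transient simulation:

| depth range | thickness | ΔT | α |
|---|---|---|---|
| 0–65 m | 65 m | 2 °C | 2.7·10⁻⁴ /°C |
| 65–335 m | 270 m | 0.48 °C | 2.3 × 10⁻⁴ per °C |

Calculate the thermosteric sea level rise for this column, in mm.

64.9 mm of thermosteric rise

2.7×10⁻⁴ × 65 × 2 = 0.03510 m
65–335 m: 270 × 0.48 × 2.3×10⁻⁴ = 0.029808 m
Δh = 0.03510 + 0.029808 = 0.064908 m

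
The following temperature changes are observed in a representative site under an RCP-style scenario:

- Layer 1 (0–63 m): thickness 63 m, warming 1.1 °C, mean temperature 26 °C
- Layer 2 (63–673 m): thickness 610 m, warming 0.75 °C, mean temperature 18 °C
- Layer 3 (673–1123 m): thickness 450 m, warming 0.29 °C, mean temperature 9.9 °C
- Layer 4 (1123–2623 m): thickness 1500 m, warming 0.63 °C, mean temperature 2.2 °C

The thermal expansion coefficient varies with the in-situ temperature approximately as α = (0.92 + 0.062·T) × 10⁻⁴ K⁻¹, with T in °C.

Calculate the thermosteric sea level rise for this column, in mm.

Layer 1: α = (0.92 + 0.062×26)×10⁻⁴ = 2.532×10⁻⁴ K⁻¹
Layer 2: α = (0.92 + 0.062×18)×10⁻⁴ = 2.036×10⁻⁴ K⁻¹
Layer 3: α = (0.92 + 0.062×9.9)×10⁻⁴ = 1.5338×10⁻⁴ K⁻¹
Layer 4: α = (0.92 + 0.062×2.2)×10⁻⁴ = 1.0564×10⁻⁴ K⁻¹
1.1 × 63 × 2.532×10⁻⁴ = 0.01754676 m
Layer 2: 2.036×10⁻⁴ × 0.75 × 610 = 0.093147 m
Layer 3: 0.29 × 1.5338×10⁻⁴ × 450 = 0.02001609 m
0.63 × 1500 × 1.0564×10⁻⁴ = 0.0998298 m
Δh = 0.01754676 + 0.093147 + 0.02001609 + 0.0998298 = 0.23053965 m ≈ 230 mm

230 mm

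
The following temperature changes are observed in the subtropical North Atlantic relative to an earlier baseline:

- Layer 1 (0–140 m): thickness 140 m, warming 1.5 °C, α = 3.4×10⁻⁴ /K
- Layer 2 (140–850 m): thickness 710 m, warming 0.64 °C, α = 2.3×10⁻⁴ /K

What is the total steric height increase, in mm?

0–140 m: 140 × 1.5 × 3.4×10⁻⁴ = 0.07140 m
0.64 × 2.3×10⁻⁴ × 710 = 0.104512 m
Δh = 0.07140 + 0.104512 = 0.175912 m

about 176 mm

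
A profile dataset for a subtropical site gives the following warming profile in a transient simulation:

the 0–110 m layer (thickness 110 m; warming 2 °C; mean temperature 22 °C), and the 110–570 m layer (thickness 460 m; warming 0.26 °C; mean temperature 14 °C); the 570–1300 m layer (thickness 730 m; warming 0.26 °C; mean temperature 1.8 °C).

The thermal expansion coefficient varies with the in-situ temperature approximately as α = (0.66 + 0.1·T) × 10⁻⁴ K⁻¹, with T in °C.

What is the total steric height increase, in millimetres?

Δh = 100 mm

Layer 1: α = (0.66 + 0.1×22)×10⁻⁴ = 2.86×10⁻⁴ K⁻¹
Layer 2: α = (0.66 + 0.1×14)×10⁻⁴ = 2.06×10⁻⁴ K⁻¹
Layer 3: α = (0.66 + 0.1×1.8)×10⁻⁴ = 0.84×10⁻⁴ K⁻¹
Layer 1: 2.86×10⁻⁴ × 110 × 2 = 0.06292 m
Layer 2: 460 × 0.26 × 2.06×10⁻⁴ = 0.0246376 m
570–1300 m: 0.84×10⁻⁴ × 730 × 0.26 = 0.0159432 m
Δh = 0.06292 + 0.0246376 + 0.0159432 = 0.1035008 m ≈ 100 mm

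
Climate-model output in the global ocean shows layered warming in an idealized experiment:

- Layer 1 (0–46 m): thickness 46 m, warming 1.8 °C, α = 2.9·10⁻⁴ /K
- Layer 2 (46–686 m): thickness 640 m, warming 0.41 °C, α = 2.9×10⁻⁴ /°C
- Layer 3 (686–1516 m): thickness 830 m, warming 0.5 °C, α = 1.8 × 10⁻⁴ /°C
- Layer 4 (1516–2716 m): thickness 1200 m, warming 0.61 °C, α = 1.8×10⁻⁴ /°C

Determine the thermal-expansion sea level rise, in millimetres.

307 mm

0–46 m: 2.9×10⁻⁴ × 1.8 × 46 = 0.024012 m
0.41 × 640 × 2.9×10⁻⁴ = 0.076096 m
686–1516 m: 1.8×10⁻⁴ × 0.5 × 830 = 0.07470 m
1200 × 1.8×10⁻⁴ × 0.61 = 0.13176 m
Δh = 0.024012 + 0.076096 + 0.07470 + 0.13176 = 0.306568 m ≈ 307 mm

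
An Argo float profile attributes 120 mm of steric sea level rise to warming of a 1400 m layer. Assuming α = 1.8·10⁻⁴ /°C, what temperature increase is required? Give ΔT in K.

ΔT = Δh/(αH) = 0.12 / (1.8×10⁻⁴ × 1400) ≈ 0.4762 K

0.48 K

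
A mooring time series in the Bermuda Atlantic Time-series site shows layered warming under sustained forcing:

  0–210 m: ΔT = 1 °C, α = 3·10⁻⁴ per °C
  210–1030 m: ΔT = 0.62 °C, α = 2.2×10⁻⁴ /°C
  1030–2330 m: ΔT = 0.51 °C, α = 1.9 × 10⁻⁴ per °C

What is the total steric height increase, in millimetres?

Δh ≈ 301 mm

3×10⁻⁴ × 210 × 1 = 0.06300 m
820 × 2.2×10⁻⁴ × 0.62 = 0.111848 m
1030–2330 m: 1300 × 1.9×10⁻⁴ × 0.51 = 0.12597 m
Δh = 0.06300 + 0.111848 + 0.12597 = 0.300818 m ≈ 301 mm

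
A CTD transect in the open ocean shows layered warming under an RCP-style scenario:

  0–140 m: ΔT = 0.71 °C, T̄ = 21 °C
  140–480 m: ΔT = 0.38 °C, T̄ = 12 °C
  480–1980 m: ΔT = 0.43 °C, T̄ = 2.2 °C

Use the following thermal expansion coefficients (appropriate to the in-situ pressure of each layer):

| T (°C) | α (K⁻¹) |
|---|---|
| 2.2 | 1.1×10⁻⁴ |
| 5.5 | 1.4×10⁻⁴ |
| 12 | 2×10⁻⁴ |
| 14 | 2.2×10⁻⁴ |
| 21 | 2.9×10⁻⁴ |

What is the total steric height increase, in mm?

126 mm of thermosteric rise

Layer 1 at 21 °C → α = 2.9×10⁻⁴ K⁻¹
Layer 2 at 12 °C → α = 2×10⁻⁴ K⁻¹
Layer 3 at 2.2 °C → α = 1.1×10⁻⁴ K⁻¹
0.71 × 2.9×10⁻⁴ × 140 = 0.028826 m
140–480 m: 2×10⁻⁴ × 340 × 0.38 = 0.02584 m
Layer 3: 1500 × 0.43 × 1.1×10⁻⁴ = 0.07095 m
Δh = 0.028826 + 0.02584 + 0.07095 = 0.125616 m ≈ 126 mm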